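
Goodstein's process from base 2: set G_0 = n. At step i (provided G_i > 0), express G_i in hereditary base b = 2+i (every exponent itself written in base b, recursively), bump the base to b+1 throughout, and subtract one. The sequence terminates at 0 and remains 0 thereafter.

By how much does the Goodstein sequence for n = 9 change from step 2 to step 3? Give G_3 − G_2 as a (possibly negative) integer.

8819

G_0=9  [base 2] 2^(2 + 1) + 1  →[2↦3]→  3^(3 + 1) + 1 = 82  −1 ⇒ G_1=81
G_1=81  [base 3] 3^(3 + 1)  →[3↦4]→  4^(4 + 1) = 1024  −1 ⇒ G_2=1023
G_2=1023  [base 4] 3·4^4 + 3·4^3 + 3·4^2 + 3·4 + 3  →[4↦5]→  3·5^5 + 3·5^3 + 3·5^2 + 3·5 + 3 = 9843  −1 ⇒ G_3=9842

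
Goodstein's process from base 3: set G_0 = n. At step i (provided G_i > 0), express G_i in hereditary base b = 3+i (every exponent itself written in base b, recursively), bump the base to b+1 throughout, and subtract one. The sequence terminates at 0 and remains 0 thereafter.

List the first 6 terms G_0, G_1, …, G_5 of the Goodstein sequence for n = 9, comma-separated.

G_0=9  [base 3] 3^2  →[3↦4]→  4^2 = 16  −1 ⇒ G_1=15
G_1=15  [base 4] 3·4 + 3  →[4↦5]→  3·5 + 3 = 18  −1 ⇒ G_2=17
G_2=17  [base 5] 3·5 + 2  →[5↦6]→  3·6 + 2 = 20  −1 ⇒ G_3=19
G_3=19  [base 6] 3·6 + 1  →[6↦7]→  3·7 + 1 = 22  −1 ⇒ G_4=21
G_4=21  [base 7] 3·7  →[7↦8]→  3·8 = 24  −1 ⇒ G_5=23

9, 15, 17, 19, 21, 23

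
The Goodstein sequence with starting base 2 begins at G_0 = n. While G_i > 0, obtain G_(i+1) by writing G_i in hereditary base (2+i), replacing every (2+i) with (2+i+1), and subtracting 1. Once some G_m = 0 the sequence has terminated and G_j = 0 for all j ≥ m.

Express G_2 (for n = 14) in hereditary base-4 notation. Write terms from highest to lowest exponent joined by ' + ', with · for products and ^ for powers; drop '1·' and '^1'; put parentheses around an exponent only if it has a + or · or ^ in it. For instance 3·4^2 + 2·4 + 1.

base 2: 14 = 2^(2 + 1) + 2^2 + 2; at 3: 3^(3 + 1) + 3^3 + 3 = 111; next = 110
base 3: 110 = 3^(3 + 1) + 3^3 + 2; at 4: 4^(4 + 1) + 4^4 + 2 = 1282; next = 1281
base 4: 1281 = 4^(4 + 1) + 4^4 + 1; at 5: 5^(5 + 1) + 5^5 + 1 = 18751; next = 18750

4^(4 + 1) + 4^4 + 1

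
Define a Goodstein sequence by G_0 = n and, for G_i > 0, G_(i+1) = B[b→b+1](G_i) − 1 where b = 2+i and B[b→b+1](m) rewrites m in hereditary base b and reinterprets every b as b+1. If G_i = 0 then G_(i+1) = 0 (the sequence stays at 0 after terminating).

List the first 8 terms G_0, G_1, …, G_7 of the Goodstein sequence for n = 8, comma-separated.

8, 80, 553, 6310, 93395, 1647195, 33554571, 774841151

(0) 8|_2 = 2^(2 + 1) ↦ 3^(3 + 1)|_3 = 81 ⇒ 80
(1) 80|_3 = 2·3^3 + 2·3^2 + 2·3 + 2 ↦ 2·4^4 + 2·4^2 + 2·4 + 2|_4 = 554 ⇒ 553
(2) 553|_4 = 2·4^4 + 2·4^2 + 2·4 + 1 ↦ 2·5^5 + 2·5^2 + 2·5 + 1|_5 = 6311 ⇒ 6310
(3) 6310|_5 = 2·5^5 + 2·5^2 + 2·5 ↦ 2·6^6 + 2·6^2 + 2·6|_6 = 93396 ⇒ 93395
(4) 93395|_6 = 2·6^6 + 2·6^2 + 6 + 5 ↦ 2·7^7 + 2·7^2 + 7 + 5|_7 = 1647196 ⇒ 1647195
(5) 1647195|_7 = 2·7^7 + 2·7^2 + 7 + 4 ↦ 2·8^8 + 2·8^2 + 8 + 4|_8 = 33554572 ⇒ 33554571
(6) 33554571|_8 = 2·8^8 + 2·8^2 + 8 + 3 ↦ 2·9^9 + 2·9^2 + 9 + 3|_9 = 774841152 ⇒ 774841151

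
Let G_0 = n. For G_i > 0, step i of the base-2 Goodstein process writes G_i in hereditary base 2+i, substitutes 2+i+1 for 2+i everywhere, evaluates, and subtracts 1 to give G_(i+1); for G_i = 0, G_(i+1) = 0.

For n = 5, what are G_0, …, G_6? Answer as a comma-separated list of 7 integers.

(0) 5|_2 = 2^2 + 1 ↦ 3^3 + 1|_3 = 28 ⇒ 27
(1) 27|_3 = 3^3 ↦ 4^4|_4 = 256 ⇒ 255
(2) 255|_4 = 3·4^3 + 3·4^2 + 3·4 + 3 ↦ 3·5^3 + 3·5^2 + 3·5 + 3|_5 = 468 ⇒ 467
(3) 467|_5 = 3·5^3 + 3·5^2 + 3·5 + 2 ↦ 3·6^3 + 3·6^2 + 3·6 + 2|_6 = 776 ⇒ 775
(4) 775|_6 = 3·6^3 + 3·6^2 + 3·6 + 1 ↦ 3·7^3 + 3·7^2 + 3·7 + 1|_7 = 1198 ⇒ 1197
(5) 1197|_7 = 3·7^3 + 3·7^2 + 3·7 ↦ 3·8^3 + 3·8^2 + 3·8|_8 = 1752 ⇒ 1751

5, 27, 255, 467, 775, 1197, 1751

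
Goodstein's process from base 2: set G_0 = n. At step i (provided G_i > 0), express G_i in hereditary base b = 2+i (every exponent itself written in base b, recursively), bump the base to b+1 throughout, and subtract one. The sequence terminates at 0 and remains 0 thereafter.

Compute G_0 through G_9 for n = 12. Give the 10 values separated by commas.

12, 107, 1065, 15685, 280019, 5764910, 134217867, 3486784574, 100000000211, 3138428376974

12 —HB2→ 2^(2 + 1) + 2^2 —bump→ 3^(3 + 1) + 3^3 = 108 —(−1)→ 107
107 —HB3→ 3^(3 + 1) + 2·3^2 + 2·3 + 2 —bump→ 4^(4 + 1) + 2·4^2 + 2·4 + 2 = 1066 —(−1)→ 1065
1065 —HB4→ 4^(4 + 1) + 2·4^2 + 2·4 + 1 —bump→ 5^(5 + 1) + 2·5^2 + 2·5 + 1 = 15686 —(−1)→ 15685
15685 —HB5→ 5^(5 + 1) + 2·5^2 + 2·5 —bump→ 6^(6 + 1) + 2·6^2 + 2·6 = 280020 —(−1)→ 280019
280019 —HB6→ 6^(6 + 1) + 2·6^2 + 6 + 5 —bump→ 7^(7 + 1) + 2·7^2 + 7 + 5 = 5764911 —(−1)→ 5764910
5764910 —HB7→ 7^(7 + 1) + 2·7^2 + 7 + 4 —bump→ 8^(8 + 1) + 2·8^2 + 8 + 4 = 134217868 —(−1)→ 134217867
134217867 —HB8→ 8^(8 + 1) + 2·8^2 + 8 + 3 —bump→ 9^(9 + 1) + 2·9^2 + 9 + 3 = 3486784575 —(−1)→ 3486784574
3486784574 —HB9→ 9^(9 + 1) + 2·9^2 + 9 + 2 —bump→ 10^(10 + 1) + 2·10^2 + 10 + 2 = 100000000212 —(−1)→ 100000000211
100000000211 —HB10→ 10^(10 + 1) + 2·10^2 + 10 + 1 —bump→ 11^(11 + 1) + 2·11^2 + 11 + 1 = 3138428376975 —(−1)→ 3138428376974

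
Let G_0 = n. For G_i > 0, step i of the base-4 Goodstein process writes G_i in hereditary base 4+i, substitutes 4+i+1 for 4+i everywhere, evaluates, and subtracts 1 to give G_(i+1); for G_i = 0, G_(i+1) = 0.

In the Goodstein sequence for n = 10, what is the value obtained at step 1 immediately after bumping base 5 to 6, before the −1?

10 —HB4→ 2·4 + 2 —bump→ 2·5 + 2 = 12 —(−1)→ 11
11 —HB5→ 2·5 + 1 —bump→ 2·6 + 1 = 13 —(−1)→ 12

13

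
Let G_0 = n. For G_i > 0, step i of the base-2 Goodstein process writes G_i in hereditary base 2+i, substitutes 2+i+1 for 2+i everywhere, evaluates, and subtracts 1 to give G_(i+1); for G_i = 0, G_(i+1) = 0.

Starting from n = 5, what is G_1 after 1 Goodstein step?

27

(0) 5|_2 = 2^2 + 1 ↦ 3^3 + 1|_3 = 28 ⇒ 27
(1) 27|_3 = 3^3 ↦ 4^4|_4 = 256 ⇒ 255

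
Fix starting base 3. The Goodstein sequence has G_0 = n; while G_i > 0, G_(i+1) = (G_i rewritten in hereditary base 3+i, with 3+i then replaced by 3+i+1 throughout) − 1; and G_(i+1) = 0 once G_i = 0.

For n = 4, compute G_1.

4

G_0=4  [base 3] 3 + 1  →[3↦4]→  4 + 1 = 5  −1 ⇒ G_1=4
G_1=4  [base 4] 4  →[4↦5]→  5 = 5  −1 ⇒ G_2=4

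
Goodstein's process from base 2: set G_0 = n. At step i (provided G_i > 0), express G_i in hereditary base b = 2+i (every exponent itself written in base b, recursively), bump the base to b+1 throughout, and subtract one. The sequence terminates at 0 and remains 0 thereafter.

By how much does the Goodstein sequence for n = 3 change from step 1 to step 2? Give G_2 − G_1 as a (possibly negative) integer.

base 2: 3 = 2 + 1; at 3: 3 + 1 = 4; next = 3
base 3: 3 = 3; at 4: 4 = 4; next = 3

0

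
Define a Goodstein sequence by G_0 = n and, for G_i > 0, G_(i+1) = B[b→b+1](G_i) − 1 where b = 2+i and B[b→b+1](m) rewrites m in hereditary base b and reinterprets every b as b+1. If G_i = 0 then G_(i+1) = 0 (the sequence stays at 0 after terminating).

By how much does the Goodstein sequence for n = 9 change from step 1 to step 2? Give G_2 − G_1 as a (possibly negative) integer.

9 —HB2→ 2^(2 + 1) + 1 —bump→ 3^(3 + 1) + 1 = 82 —(−1)→ 81
81 —HB3→ 3^(3 + 1) —bump→ 4^(4 + 1) = 1024 —(−1)→ 1023

942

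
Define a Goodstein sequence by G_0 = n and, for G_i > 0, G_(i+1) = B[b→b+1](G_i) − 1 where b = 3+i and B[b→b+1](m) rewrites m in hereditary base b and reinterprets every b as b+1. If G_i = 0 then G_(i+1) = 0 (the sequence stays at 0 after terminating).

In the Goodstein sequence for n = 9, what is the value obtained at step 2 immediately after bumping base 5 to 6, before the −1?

(0) 9|_3 = 3^2 ↦ 4^2|_4 = 16 ⇒ 15
(1) 15|_4 = 3·4 + 3 ↦ 3·5 + 3|_5 = 18 ⇒ 17
(2) 17|_5 = 3·5 + 2 ↦ 3·6 + 2|_6 = 20 ⇒ 19

20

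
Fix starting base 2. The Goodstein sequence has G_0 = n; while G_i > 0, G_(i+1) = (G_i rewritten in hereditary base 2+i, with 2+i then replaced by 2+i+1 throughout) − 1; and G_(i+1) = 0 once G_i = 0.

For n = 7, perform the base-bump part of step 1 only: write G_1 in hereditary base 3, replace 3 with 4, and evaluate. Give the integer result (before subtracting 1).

260

7 —HB2→ 2^2 + 2 + 1 —bump→ 3^3 + 3 + 1 = 31 —(−1)→ 30
30 —HB3→ 3^3 + 3 —bump→ 4^4 + 4 = 260 —(−1)→ 259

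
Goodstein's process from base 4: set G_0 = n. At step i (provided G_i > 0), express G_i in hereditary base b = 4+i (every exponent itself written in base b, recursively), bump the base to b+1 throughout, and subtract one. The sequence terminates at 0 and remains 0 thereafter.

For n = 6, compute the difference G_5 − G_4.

(0) 6|_4 = 4 + 2 ↦ 5 + 2|_5 = 7 ⇒ 6
(1) 6|_5 = 5 + 1 ↦ 6 + 1|_6 = 7 ⇒ 6
(2) 6|_6 = 6 ↦ 7|_7 = 7 ⇒ 6
(3) 6|_7 = 6 ↦ 6|_8 = 6 ⇒ 5
(4) 5|_8 = 5 ↦ 5|_9 = 5 ⇒ 4

-1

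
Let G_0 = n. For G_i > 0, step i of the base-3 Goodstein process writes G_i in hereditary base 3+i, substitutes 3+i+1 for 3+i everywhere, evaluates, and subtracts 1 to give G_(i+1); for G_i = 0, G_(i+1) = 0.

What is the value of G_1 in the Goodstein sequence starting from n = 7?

G_0 = 7. HB_3(7) = 2·3 + 1. Bump = 9. G_1 = 8.
G_1 = 8. HB_4(8) = 2·4. Bump = 10. G_2 = 9.

8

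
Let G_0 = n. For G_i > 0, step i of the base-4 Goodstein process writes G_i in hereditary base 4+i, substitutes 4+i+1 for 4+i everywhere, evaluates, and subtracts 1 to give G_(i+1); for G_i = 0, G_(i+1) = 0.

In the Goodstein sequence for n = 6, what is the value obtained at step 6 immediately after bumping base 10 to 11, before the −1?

G_0 = 6. HB_4(6) = 4 + 2. Bump = 7. G_1 = 6.
G_1 = 6. HB_5(6) = 5 + 1. Bump = 7. G_2 = 6.
G_2 = 6. HB_6(6) = 6. Bump = 7. G_3 = 6.
G_3 = 6. HB_7(6) = 6. Bump = 6. G_4 = 5.
G_4 = 5. HB_8(5) = 5. Bump = 5. G_5 = 4.
G_5 = 4. HB_9(4) = 4. Bump = 4. G_6 = 3.
G_6 = 3. HB_10(3) = 3. Bump = 3. G_7 = 2.

3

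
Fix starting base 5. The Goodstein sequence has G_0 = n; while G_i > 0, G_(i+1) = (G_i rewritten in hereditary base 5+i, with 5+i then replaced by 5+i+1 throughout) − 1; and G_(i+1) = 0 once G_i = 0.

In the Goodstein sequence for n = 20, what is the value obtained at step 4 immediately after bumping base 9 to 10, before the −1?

step 0: 20 = 4·5; sub 6 for 5: 4·6; = 24; G_1 = 24−1 = 23
step 1: 23 = 3·6 + 5; sub 7 for 6: 3·7 + 5; = 26; G_2 = 26−1 = 25
step 2: 25 = 3·7 + 4; sub 8 for 7: 3·8 + 4; = 28; G_3 = 28−1 = 27
step 3: 27 = 3·8 + 3; sub 9 for 8: 3·9 + 3; = 30; G_4 = 30−1 = 29
step 4: 29 = 3·9 + 2; sub 10 for 9: 3·10 + 2; = 32; G_5 = 32−1 = 31

32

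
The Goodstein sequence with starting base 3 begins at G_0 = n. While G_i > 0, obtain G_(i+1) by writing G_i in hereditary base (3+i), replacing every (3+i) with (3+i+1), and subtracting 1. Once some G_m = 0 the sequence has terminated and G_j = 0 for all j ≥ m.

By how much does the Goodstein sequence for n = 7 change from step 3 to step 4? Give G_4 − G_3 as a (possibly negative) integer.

0

G_0=7  [base 3] 2·3 + 1  →[3↦4]→  2·4 + 1 = 9  −1 ⇒ G_1=8
G_1=8  [base 4] 2·4  →[4↦5]→  2·5 = 10  −1 ⇒ G_2=9
G_2=9  [base 5] 5 + 4  →[5↦6]→  6 + 4 = 10  −1 ⇒ G_3=9
G_3=9  [base 6] 6 + 3  →[6↦7]→  7 + 3 = 10  −1 ⇒ G_4=9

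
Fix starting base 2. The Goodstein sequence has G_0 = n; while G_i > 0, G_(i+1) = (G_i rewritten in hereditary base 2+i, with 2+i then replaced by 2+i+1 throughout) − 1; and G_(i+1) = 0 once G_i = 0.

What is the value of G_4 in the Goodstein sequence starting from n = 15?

326593

[0] 15 ≡ 2^(2 + 1) + 2^2 + 2 + 1 (base 2). Lift 3: 112. −1: 111.
[1] 111 ≡ 3^(3 + 1) + 3^3 + 3 (base 3). Lift 4: 1284. −1: 1283.
[2] 1283 ≡ 4^(4 + 1) + 4^4 + 3 (base 4). Lift 5: 18753. −1: 18752.
[3] 18752 ≡ 5^(5 + 1) + 5^5 + 2 (base 5). Lift 6: 326594. −1: 326593.
[4] 326593 ≡ 6^(6 + 1) + 6^6 + 1 (base 6). Lift 7: 6588345. −1: 6588344.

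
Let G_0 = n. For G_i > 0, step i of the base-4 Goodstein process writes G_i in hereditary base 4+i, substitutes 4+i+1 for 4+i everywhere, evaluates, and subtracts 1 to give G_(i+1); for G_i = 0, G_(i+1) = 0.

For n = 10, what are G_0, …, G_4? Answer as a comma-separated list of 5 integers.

(0) 10|_4 = 2·4 + 2 ↦ 2·5 + 2|_5 = 12 ⇒ 11
(1) 11|_5 = 2·5 + 1 ↦ 2·6 + 1|_6 = 13 ⇒ 12
(2) 12|_6 = 2·6 ↦ 2·7|_7 = 14 ⇒ 13
(3) 13|_7 = 7 + 6 ↦ 8 + 6|_8 = 14 ⇒ 13

10, 11, 12, 13, 13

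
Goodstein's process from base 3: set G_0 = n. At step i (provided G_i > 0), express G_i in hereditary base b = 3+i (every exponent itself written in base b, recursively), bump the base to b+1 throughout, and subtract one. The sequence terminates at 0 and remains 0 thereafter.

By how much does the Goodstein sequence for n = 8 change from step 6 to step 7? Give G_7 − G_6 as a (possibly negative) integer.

0

i=0: 8 = 2·3 + 2 (b=3); 3→4: 2·4 + 2 = 10; 10−1 = 9
i=1: 9 = 2·4 + 1 (b=4); 4→5: 2·5 + 1 = 11; 11−1 = 10
i=2: 10 = 2·5 (b=5); 5→6: 2·6 = 12; 12−1 = 11
i=3: 11 = 6 + 5 (b=6); 6→7: 7 + 5 = 12; 12−1 = 11
i=4: 11 = 7 + 4 (b=7); 7→8: 8 + 4 = 12; 12−1 = 11
i=5: 11 = 8 + 3 (b=8); 8→9: 9 + 3 = 12; 12−1 = 11
i=6: 11 = 9 + 2 (b=9); 9→10: 10 + 2 = 12; 12−1 = 11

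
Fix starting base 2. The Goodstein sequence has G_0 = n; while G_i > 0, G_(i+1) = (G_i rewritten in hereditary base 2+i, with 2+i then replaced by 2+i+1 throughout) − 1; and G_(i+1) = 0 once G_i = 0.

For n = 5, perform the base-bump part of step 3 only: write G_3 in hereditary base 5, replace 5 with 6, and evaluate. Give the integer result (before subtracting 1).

5 —HB2→ 2^2 + 1 —bump→ 3^3 + 1 = 28 —(−1)→ 27
27 —HB3→ 3^3 —bump→ 4^4 = 256 —(−1)→ 255
255 —HB4→ 3·4^3 + 3·4^2 + 3·4 + 3 —bump→ 3·5^3 + 3·5^2 + 3·5 + 3 = 468 —(−1)→ 467

776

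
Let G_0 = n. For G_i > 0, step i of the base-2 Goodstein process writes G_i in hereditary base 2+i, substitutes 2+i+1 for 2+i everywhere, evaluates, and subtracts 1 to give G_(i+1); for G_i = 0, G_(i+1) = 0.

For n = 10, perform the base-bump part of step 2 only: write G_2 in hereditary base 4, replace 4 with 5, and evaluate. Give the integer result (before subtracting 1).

(0) 10|_2 = 2^(2 + 1) + 2 ↦ 3^(3 + 1) + 3|_3 = 84 ⇒ 83
(1) 83|_3 = 3^(3 + 1) + 2 ↦ 4^(4 + 1) + 2|_4 = 1026 ⇒ 1025
(2) 1025|_4 = 4^(4 + 1) + 1 ↦ 5^(5 + 1) + 1|_5 = 15626 ⇒ 15625

15626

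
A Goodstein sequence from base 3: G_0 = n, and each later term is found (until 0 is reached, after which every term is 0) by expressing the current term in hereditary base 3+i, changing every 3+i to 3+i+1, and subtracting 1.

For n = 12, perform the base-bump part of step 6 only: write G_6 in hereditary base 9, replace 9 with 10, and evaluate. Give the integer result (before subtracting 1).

step 0: 12 = 3^2 + 3; sub 4 for 3: 4^2 + 4; = 20; G_1 = 20−1 = 19
step 1: 19 = 4^2 + 3; sub 5 for 4: 5^2 + 3; = 28; G_2 = 28−1 = 27
step 2: 27 = 5^2 + 2; sub 6 for 5: 6^2 + 2; = 38; G_3 = 38−1 = 37
step 3: 37 = 6^2 + 1; sub 7 for 6: 7^2 + 1; = 50; G_4 = 50−1 = 49
step 4: 49 = 7^2; sub 8 for 7: 8^2; = 64; G_5 = 64−1 = 63
step 5: 63 = 7·8 + 7; sub 9 for 8: 7·9 + 7; = 70; G_6 = 70−1 = 69

76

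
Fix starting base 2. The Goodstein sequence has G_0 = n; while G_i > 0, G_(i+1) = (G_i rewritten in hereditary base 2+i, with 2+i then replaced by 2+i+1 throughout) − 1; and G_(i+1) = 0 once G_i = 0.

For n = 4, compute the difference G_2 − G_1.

step 0: 4 = 2^2; sub 3 for 2: 3^3; = 27; G_1 = 27−1 = 26
step 1: 26 = 2·3^2 + 2·3 + 2; sub 4 for 3: 2·4^2 + 2·4 + 2; = 42; G_2 = 42−1 = 41

15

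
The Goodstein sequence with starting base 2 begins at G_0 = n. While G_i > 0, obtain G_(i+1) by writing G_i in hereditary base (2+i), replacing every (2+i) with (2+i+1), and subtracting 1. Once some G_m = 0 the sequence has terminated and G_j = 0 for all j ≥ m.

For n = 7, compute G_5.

823543

G_0=7  [base 2] 2^2 + 2 + 1  →[2↦3]→  3^3 + 3 + 1 = 31  −1 ⇒ G_1=30
G_1=30  [base 3] 3^3 + 3  →[3↦4]→  4^4 + 4 = 260  −1 ⇒ G_2=259
G_2=259  [base 4] 4^4 + 3  →[4↦5]→  5^5 + 3 = 3128  −1 ⇒ G_3=3127
G_3=3127  [base 5] 5^5 + 2  →[5↦6]→  6^6 + 2 = 46658  −1 ⇒ G_4=46657
G_4=46657  [base 6] 6^6 + 1  →[6↦7]→  7^7 + 1 = 823544  −1 ⇒ G_5=823543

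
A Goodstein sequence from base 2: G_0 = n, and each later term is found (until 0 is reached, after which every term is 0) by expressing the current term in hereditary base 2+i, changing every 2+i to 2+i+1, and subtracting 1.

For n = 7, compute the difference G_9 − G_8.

(0) 7|_2 = 2^2 + 2 + 1 ↦ 3^3 + 3 + 1|_3 = 31 ⇒ 30
(1) 30|_3 = 3^3 + 3 ↦ 4^4 + 4|_4 = 260 ⇒ 259
(2) 259|_4 = 4^4 + 3 ↦ 5^5 + 3|_5 = 3128 ⇒ 3127
(3) 3127|_5 = 5^5 + 2 ↦ 6^6 + 2|_6 = 46658 ⇒ 46657
(4) 46657|_6 = 6^6 + 1 ↦ 7^7 + 1|_7 = 823544 ⇒ 823543
(5) 823543|_7 = 7^7 ↦ 8^8|_8 = 16777216 ⇒ 16777215
(6) 16777215|_8 = 7·8^7 + 7·8^6 + 7·8^5 + 7·8^4 + 7·8^3 + 7·8^2 + 7·8 + 7 ↦ 7·9^7 + 7·9^6 + 7·9^5 + 7·9^4 + 7·9^3 + 7·9^2 + 7·9 + 7|_9 = 37665880 ⇒ 37665879
(7) 37665879|_9 = 7·9^7 + 7·9^6 + 7·9^5 + 7·9^4 + 7·9^3 + 7·9^2 + 7·9 + 6 ↦ 7·10^7 + 7·10^6 + 7·10^5 + 7·10^4 + 7·10^3 + 7·10^2 + 7·10 + 6|_10 = 77777776 ⇒ 77777775
(8) 77777775|_10 = 7·10^7 + 7·10^6 + 7·10^5 + 7·10^4 + 7·10^3 + 7·10^2 + 7·10 + 5 ↦ 7·11^7 + 7·11^6 + 7·11^5 + 7·11^4 + 7·11^3 + 7·11^2 + 7·11 + 5|_11 = 150051214 ⇒ 150051213

72273438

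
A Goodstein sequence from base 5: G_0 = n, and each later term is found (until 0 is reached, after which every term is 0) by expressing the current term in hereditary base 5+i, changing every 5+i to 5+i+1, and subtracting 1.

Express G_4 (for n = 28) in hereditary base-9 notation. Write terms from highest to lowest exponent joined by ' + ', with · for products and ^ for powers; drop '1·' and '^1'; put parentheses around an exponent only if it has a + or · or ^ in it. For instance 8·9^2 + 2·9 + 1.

8·9 + 8

G_0 = 28. HB_5(28) = 5^2 + 3. Bump = 39. G_1 = 38.
G_1 = 38. HB_6(38) = 6^2 + 2. Bump = 51. G_2 = 50.
G_2 = 50. HB_7(50) = 7^2 + 1. Bump = 65. G_3 = 64.
G_3 = 64. HB_8(64) = 8^2. Bump = 81. G_4 = 80.
G_4 = 80. HB_9(80) = 8·9 + 8. Bump = 88. G_5 = 87.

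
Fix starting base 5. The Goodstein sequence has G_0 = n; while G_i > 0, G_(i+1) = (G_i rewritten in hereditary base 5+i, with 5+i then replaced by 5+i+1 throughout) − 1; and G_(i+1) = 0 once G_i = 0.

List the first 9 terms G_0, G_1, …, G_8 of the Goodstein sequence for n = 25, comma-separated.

25, 35, 39, 43, 47, 51, 55, 59, 62

G_0=25  [base 5] 5^2  →[5↦6]→  6^2 = 36  −1 ⇒ G_1=35
G_1=35  [base 6] 5·6 + 5  →[6↦7]→  5·7 + 5 = 40  −1 ⇒ G_2=39
G_2=39  [base 7] 5·7 + 4  →[7↦8]→  5·8 + 4 = 44  −1 ⇒ G_3=43
G_3=43  [base 8] 5·8 + 3  →[8↦9]→  5·9 + 3 = 48  −1 ⇒ G_4=47
G_4=47  [base 9] 5·9 + 2  →[9↦10]→  5·10 + 2 = 52  −1 ⇒ G_5=51
G_5=51  [base 10] 5·10 + 1  →[10↦11]→  5·11 + 1 = 56  −1 ⇒ G_6=55
G_6=55  [base 11] 5·11  →[11↦12]→  5·12 = 60  −1 ⇒ G_7=59
G_7=59  [base 12] 4·12 + 11  →[12↦13]→  4·13 + 11 = 63  −1 ⇒ G_8=62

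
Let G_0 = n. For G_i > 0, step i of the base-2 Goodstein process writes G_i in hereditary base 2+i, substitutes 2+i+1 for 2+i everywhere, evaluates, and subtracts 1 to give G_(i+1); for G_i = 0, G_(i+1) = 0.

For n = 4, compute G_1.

step 0: 4 = 2^2; sub 3 for 2: 3^3; = 27; G_1 = 27−1 = 26
step 1: 26 = 2·3^2 + 2·3 + 2; sub 4 for 3: 2·4^2 + 2·4 + 2; = 42; G_2 = 42−1 = 41

26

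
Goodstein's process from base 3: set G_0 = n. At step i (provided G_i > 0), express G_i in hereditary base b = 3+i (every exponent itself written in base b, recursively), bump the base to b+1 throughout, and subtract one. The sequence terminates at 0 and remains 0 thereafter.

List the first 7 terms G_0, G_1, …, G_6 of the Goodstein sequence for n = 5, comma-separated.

5 —HB3→ 3 + 2 —bump→ 4 + 2 = 6 —(−1)→ 5
5 —HB4→ 4 + 1 —bump→ 5 + 1 = 6 —(−1)→ 5
5 —HB5→ 5 —bump→ 6 = 6 —(−1)→ 5
5 —HB6→ 5 —bump→ 5 = 5 —(−1)→ 4
4 —HB7→ 4 —bump→ 4 = 4 —(−1)→ 3
3 —HB8→ 3 —bump→ 3 = 3 —(−1)→ 2

5, 5, 5, 5, 4, 3, 2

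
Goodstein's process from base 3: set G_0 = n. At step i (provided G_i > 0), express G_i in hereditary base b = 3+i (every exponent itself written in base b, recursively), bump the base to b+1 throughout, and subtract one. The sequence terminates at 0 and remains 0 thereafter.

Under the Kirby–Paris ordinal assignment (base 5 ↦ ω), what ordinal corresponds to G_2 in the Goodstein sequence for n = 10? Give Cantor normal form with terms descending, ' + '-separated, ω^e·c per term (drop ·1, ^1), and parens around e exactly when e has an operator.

ω·4 + 4

(0) 10|_3 = 3^2 + 1 ↦ 4^2 + 1|_4 = 17 ⇒ 16
(1) 16|_4 = 4^2 ↦ 5^2|_5 = 25 ⇒ 24
(2) 24|_5 = 4·5 + 4 ↦ 4·6 + 4|_6 = 28 ⇒ 27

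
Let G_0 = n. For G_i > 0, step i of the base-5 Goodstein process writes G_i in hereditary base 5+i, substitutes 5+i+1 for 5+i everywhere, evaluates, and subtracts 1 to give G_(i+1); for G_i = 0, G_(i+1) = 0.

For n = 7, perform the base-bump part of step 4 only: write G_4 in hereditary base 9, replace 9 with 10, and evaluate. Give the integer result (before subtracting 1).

6

[0] 7 ≡ 5 + 2 (base 5). Lift 6: 8. −1: 7.
[1] 7 ≡ 6 + 1 (base 6). Lift 7: 8. −1: 7.
[2] 7 ≡ 7 (base 7). Lift 8: 8. −1: 7.
[3] 7 ≡ 7 (base 8). Lift 9: 7. −1: 6.
[4] 6 ≡ 6 (base 9). Lift 10: 6. −1: 5.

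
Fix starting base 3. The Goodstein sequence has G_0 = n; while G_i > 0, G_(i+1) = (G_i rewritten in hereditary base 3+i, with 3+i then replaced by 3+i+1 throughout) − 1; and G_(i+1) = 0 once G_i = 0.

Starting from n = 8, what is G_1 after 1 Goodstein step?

[0] 8 ≡ 2·3 + 2 (base 3). Lift 4: 10. −1: 9.
[1] 9 ≡ 2·4 + 1 (base 4). Lift 5: 11. −1: 10.

9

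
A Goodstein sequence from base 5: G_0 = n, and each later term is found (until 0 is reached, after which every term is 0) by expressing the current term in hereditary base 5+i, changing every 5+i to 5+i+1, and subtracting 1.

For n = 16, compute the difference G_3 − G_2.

base 5: 16 = 3·5 + 1; at 6: 3·6 + 1 = 19; next = 18
base 6: 18 = 3·6; at 7: 3·7 = 21; next = 20
base 7: 20 = 2·7 + 6; at 8: 2·8 + 6 = 22; next = 21

1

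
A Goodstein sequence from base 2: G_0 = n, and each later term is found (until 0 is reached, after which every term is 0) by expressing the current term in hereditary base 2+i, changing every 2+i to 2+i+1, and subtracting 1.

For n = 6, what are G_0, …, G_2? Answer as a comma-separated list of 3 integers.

G_0 = 6. HB_2(6) = 2^2 + 2. Bump = 30. G_1 = 29.
G_1 = 29. HB_3(29) = 3^3 + 2. Bump = 258. G_2 = 257.

6, 29, 257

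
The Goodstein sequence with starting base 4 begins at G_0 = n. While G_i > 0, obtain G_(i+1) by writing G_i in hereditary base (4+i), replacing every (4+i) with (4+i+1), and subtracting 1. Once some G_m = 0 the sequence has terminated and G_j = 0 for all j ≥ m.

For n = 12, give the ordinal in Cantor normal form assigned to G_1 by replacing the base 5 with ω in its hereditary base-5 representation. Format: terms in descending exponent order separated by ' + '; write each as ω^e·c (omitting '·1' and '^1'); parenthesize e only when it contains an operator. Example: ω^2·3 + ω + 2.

step 0: 12 = 3·4; sub 5 for 4: 3·5; = 15; G_1 = 15−1 = 14
step 1: 14 = 2·5 + 4; sub 6 for 5: 2·6 + 4; = 16; G_2 = 16−1 = 15

ω·2 + 4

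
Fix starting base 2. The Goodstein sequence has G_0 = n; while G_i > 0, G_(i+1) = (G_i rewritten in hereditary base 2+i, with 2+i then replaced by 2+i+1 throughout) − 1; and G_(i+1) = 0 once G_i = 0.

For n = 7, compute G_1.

30

(0) 7|_2 = 2^2 + 2 + 1 ↦ 3^3 + 3 + 1|_3 = 31 ⇒ 30
(1) 30|_3 = 3^3 + 3 ↦ 4^4 + 4|_4 = 260 ⇒ 259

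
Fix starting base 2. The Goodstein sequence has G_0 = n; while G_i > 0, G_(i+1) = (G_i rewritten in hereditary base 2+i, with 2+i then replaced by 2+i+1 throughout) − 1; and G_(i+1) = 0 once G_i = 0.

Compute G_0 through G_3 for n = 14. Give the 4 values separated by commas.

14, 110, 1281, 18750

G_0 = 14. HB_2(14) = 2^(2 + 1) + 2^2 + 2. Bump = 111. G_1 = 110.
G_1 = 110. HB_3(110) = 3^(3 + 1) + 3^3 + 2. Bump = 1282. G_2 = 1281.
G_2 = 1281. HB_4(1281) = 4^(4 + 1) + 4^4 + 1. Bump = 18751. G_3 = 18750.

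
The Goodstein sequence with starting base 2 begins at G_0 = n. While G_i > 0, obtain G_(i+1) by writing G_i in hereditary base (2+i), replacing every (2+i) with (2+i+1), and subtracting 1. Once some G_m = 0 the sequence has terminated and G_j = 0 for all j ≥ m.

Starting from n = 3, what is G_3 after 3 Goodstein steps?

2

(0) 3|_2 = 2 + 1 ↦ 3 + 1|_3 = 4 ⇒ 3
(1) 3|_3 = 3 ↦ 4|_4 = 4 ⇒ 3
(2) 3|_4 = 3 ↦ 3|_5 = 3 ⇒ 2
(3) 2|_5 = 2 ↦ 2|_6 = 2 ⇒ 1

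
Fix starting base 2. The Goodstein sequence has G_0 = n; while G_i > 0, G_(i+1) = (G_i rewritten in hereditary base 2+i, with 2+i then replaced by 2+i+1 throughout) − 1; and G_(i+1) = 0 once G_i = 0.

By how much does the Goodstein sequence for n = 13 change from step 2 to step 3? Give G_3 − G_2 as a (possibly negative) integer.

14813

G_0 = 13. HB_2(13) = 2^(2 + 1) + 2^2 + 1. Bump = 109. G_1 = 108.
G_1 = 108. HB_3(108) = 3^(3 + 1) + 3^3. Bump = 1280. G_2 = 1279.
G_2 = 1279. HB_4(1279) = 4^(4 + 1) + 3·4^3 + 3·4^2 + 3·4 + 3. Bump = 16093. G_3 = 16092.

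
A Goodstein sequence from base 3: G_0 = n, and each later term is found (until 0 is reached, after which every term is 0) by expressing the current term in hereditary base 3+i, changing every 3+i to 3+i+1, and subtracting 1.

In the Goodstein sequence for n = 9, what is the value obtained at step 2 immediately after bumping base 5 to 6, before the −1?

step 0: 9 = 3^2; sub 4 for 3: 4^2; = 16; G_1 = 16−1 = 15
step 1: 15 = 3·4 + 3; sub 5 for 4: 3·5 + 3; = 18; G_2 = 18−1 = 17
step 2: 17 = 3·5 + 2; sub 6 for 5: 3·6 + 2; = 20; G_3 = 20−1 = 19

20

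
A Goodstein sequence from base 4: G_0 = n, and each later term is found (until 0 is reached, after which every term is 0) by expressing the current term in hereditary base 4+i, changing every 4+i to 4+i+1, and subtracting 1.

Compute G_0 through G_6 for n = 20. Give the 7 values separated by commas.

20, 29, 39, 51, 65, 81, 99

[0] 20 ≡ 4^2 + 4 (base 4). Lift 5: 30. −1: 29.
[1] 29 ≡ 5^2 + 4 (base 5). Lift 6: 40. −1: 39.
[2] 39 ≡ 6^2 + 3 (base 6). Lift 7: 52. −1: 51.
[3] 51 ≡ 7^2 + 2 (base 7). Lift 8: 66. −1: 65.
[4] 65 ≡ 8^2 + 1 (base 8). Lift 9: 82. −1: 81.
[5] 81 ≡ 9^2 (base 9). Lift 10: 100. −1: 99.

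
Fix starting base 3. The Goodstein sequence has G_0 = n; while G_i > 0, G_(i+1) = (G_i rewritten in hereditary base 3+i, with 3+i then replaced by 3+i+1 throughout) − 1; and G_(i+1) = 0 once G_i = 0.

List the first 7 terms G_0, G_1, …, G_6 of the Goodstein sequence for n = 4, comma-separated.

4 —HB3→ 3 + 1 —bump→ 4 + 1 = 5 —(−1)→ 4
4 —HB4→ 4 —bump→ 5 = 5 —(−1)→ 4
4 —HB5→ 4 —bump→ 4 = 4 —(−1)→ 3
3 —HB6→ 3 —bump→ 3 = 3 —(−1)→ 2
2 —HB7→ 2 —bump→ 2 = 2 —(−1)→ 1
1 —HB8→ 1 —bump→ 1 = 1 —(−1)→ 0

4, 4, 4, 3, 2, 1, 0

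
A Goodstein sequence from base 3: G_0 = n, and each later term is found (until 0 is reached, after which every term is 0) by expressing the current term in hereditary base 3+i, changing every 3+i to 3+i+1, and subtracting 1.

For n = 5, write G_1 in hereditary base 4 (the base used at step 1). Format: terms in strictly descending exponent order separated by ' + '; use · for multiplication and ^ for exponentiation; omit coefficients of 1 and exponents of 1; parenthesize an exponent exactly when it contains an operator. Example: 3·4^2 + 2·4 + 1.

step 0: 5 = 3 + 2; sub 4 for 3: 4 + 2; = 6; G_1 = 6−1 = 5
step 1: 5 = 4 + 1; sub 5 for 4: 5 + 1; = 6; G_2 = 6−1 = 5

4 + 1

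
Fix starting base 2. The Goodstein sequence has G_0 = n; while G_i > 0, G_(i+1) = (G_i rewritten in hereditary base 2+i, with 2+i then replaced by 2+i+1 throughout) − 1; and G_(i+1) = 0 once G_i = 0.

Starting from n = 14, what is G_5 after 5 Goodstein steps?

base 2: 14 = 2^(2 + 1) + 2^2 + 2; at 3: 3^(3 + 1) + 3^3 + 3 = 111; next = 110
base 3: 110 = 3^(3 + 1) + 3^3 + 2; at 4: 4^(4 + 1) + 4^4 + 2 = 1282; next = 1281
base 4: 1281 = 4^(4 + 1) + 4^4 + 1; at 5: 5^(5 + 1) + 5^5 + 1 = 18751; next = 18750
base 5: 18750 = 5^(5 + 1) + 5^5; at 6: 6^(6 + 1) + 6^6 = 326592; next = 326591
base 6: 326591 = 6^(6 + 1) + 5·6^5 + 5·6^4 + 5·6^3 + 5·6^2 + 5·6 + 5; at 7: 7^(7 + 1) + 5·7^5 + 5·7^4 + 5·7^3 + 5·7^2 + 5·7 + 5 = 5862841; next = 5862840

5862840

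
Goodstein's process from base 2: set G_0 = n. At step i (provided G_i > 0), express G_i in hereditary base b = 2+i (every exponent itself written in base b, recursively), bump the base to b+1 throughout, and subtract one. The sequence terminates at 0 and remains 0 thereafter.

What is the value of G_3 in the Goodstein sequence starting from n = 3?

step 0: 3 = 2 + 1; sub 3 for 2: 3 + 1; = 4; G_1 = 4−1 = 3
step 1: 3 = 3; sub 4 for 3: 4; = 4; G_2 = 4−1 = 3
step 2: 3 = 3; sub 5 for 4: 3; = 3; G_3 = 3−1 = 2
step 3: 2 = 2; sub 6 for 5: 2; = 2; G_4 = 2−1 = 1

2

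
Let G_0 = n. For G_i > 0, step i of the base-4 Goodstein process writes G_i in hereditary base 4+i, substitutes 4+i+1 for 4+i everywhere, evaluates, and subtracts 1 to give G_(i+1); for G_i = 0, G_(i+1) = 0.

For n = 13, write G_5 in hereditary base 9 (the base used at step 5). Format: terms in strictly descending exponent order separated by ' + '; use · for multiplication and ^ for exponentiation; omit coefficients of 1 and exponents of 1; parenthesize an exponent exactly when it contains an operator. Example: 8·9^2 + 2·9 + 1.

step 0: 13 = 3·4 + 1; sub 5 for 4: 3·5 + 1; = 16; G_1 = 16−1 = 15
step 1: 15 = 3·5; sub 6 for 5: 3·6; = 18; G_2 = 18−1 = 17
step 2: 17 = 2·6 + 5; sub 7 for 6: 2·7 + 5; = 19; G_3 = 19−1 = 18
step 3: 18 = 2·7 + 4; sub 8 for 7: 2·8 + 4; = 20; G_4 = 20−1 = 19
step 4: 19 = 2·8 + 3; sub 9 for 8: 2·9 + 3; = 21; G_5 = 21−1 = 20

2·9 + 2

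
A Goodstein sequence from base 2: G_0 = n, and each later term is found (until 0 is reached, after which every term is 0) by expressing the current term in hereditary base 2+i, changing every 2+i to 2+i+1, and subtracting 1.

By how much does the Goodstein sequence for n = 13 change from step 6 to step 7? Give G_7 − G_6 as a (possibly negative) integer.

3352567376

(0) 13|_2 = 2^(2 + 1) + 2^2 + 1 ↦ 3^(3 + 1) + 3^3 + 1|_3 = 109 ⇒ 108
(1) 108|_3 = 3^(3 + 1) + 3^3 ↦ 4^(4 + 1) + 4^4|_4 = 1280 ⇒ 1279
(2) 1279|_4 = 4^(4 + 1) + 3·4^3 + 3·4^2 + 3·4 + 3 ↦ 5^(5 + 1) + 3·5^3 + 3·5^2 + 3·5 + 3|_5 = 16093 ⇒ 16092
(3) 16092|_5 = 5^(5 + 1) + 3·5^3 + 3·5^2 + 3·5 + 2 ↦ 6^(6 + 1) + 3·6^3 + 3·6^2 + 3·6 + 2|_6 = 280712 ⇒ 280711
(4) 280711|_6 = 6^(6 + 1) + 3·6^3 + 3·6^2 + 3·6 + 1 ↦ 7^(7 + 1) + 3·7^3 + 3·7^2 + 3·7 + 1|_7 = 5765999 ⇒ 5765998
(5) 5765998|_7 = 7^(7 + 1) + 3·7^3 + 3·7^2 + 3·7 ↦ 8^(8 + 1) + 3·8^3 + 3·8^2 + 3·8|_8 = 134219480 ⇒ 134219479
(6) 134219479|_8 = 8^(8 + 1) + 3·8^3 + 3·8^2 + 2·8 + 7 ↦ 9^(9 + 1) + 3·9^3 + 3·9^2 + 2·9 + 7|_9 = 3486786856 ⇒ 3486786855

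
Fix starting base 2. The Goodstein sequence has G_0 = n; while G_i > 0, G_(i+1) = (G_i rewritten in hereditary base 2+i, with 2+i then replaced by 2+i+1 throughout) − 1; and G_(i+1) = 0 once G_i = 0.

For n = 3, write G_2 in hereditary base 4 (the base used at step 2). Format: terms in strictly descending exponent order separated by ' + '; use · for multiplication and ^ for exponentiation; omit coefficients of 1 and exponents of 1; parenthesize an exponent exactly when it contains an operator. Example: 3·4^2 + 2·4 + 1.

G_0=3  [base 2] 2 + 1  →[2↦3]→  3 + 1 = 4  −1 ⇒ G_1=3
G_1=3  [base 3] 3  →[3↦4]→  4 = 4  −1 ⇒ G_2=3
G_2=3  [base 4] 3  →[4↦5]→  3 = 3  −1 ⇒ G_3=2

3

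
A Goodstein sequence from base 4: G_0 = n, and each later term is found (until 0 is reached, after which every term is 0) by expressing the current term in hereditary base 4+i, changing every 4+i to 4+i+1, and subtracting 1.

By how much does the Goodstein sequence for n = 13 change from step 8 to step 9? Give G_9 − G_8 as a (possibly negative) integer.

0

G_0 = 13. HB_4(13) = 3·4 + 1. Bump = 16. G_1 = 15.
G_1 = 15. HB_5(15) = 3·5. Bump = 18. G_2 = 17.
G_2 = 17. HB_6(17) = 2·6 + 5. Bump = 19. G_3 = 18.
G_3 = 18. HB_7(18) = 2·7 + 4. Bump = 20. G_4 = 19.
G_4 = 19. HB_8(19) = 2·8 + 3. Bump = 21. G_5 = 20.
G_5 = 20. HB_9(20) = 2·9 + 2. Bump = 22. G_6 = 21.
G_6 = 21. HB_10(21) = 2·10 + 1. Bump = 23. G_7 = 22.
G_7 = 22. HB_11(22) = 2·11. Bump = 24. G_8 = 23.
G_8 = 23. HB_12(23) = 12 + 11. Bump = 24. G_9 = 23.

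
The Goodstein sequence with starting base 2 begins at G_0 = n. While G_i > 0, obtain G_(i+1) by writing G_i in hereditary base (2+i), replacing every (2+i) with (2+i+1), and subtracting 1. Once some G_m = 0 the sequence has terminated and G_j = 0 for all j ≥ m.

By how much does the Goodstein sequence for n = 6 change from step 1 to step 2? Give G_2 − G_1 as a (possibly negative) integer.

base 2: 6 = 2^2 + 2; at 3: 3^3 + 3 = 30; next = 29
base 3: 29 = 3^3 + 2; at 4: 4^4 + 2 = 258; next = 257

228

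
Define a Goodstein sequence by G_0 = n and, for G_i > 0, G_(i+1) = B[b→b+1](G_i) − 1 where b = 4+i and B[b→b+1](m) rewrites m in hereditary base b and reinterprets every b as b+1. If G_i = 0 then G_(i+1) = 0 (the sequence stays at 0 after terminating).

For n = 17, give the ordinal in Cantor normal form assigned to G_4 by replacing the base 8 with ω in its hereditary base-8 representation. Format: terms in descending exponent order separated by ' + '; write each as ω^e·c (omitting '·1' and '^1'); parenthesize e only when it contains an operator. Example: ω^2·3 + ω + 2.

ω·5 + 3

G_0=17  [base 4] 4^2 + 1  →[4↦5]→  5^2 + 1 = 26  −1 ⇒ G_1=25
G_1=25  [base 5] 5^2  →[5↦6]→  6^2 = 36  −1 ⇒ G_2=35
G_2=35  [base 6] 5·6 + 5  →[6↦7]→  5·7 + 5 = 40  −1 ⇒ G_3=39
G_3=39  [base 7] 5·7 + 4  →[7↦8]→  5·8 + 4 = 44  −1 ⇒ G_4=43
G_4=43  [base 8] 5·8 + 3  →[8↦9]→  5·9 + 3 = 48  −1 ⇒ G_5=47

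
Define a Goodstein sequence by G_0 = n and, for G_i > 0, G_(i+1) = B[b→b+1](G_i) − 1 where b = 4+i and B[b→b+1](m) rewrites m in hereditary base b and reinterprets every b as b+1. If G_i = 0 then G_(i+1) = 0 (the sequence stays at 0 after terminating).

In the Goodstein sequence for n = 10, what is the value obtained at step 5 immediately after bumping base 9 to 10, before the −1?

14

(0) 10|_4 = 2·4 + 2 ↦ 2·5 + 2|_5 = 12 ⇒ 11
(1) 11|_5 = 2·5 + 1 ↦ 2·6 + 1|_6 = 13 ⇒ 12
(2) 12|_6 = 2·6 ↦ 2·7|_7 = 14 ⇒ 13
(3) 13|_7 = 7 + 6 ↦ 8 + 6|_8 = 14 ⇒ 13
(4) 13|_8 = 8 + 5 ↦ 9 + 5|_9 = 14 ⇒ 13
(5) 13|_9 = 9 + 4 ↦ 10 + 4|_10 = 14 ⇒ 13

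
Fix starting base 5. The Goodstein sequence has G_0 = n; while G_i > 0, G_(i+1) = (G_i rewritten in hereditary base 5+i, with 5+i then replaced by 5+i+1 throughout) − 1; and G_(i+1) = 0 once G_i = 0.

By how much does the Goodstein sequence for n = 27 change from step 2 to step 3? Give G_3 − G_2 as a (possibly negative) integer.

14

G_0 = 27. HB_5(27) = 5^2 + 2. Bump = 38. G_1 = 37.
G_1 = 37. HB_6(37) = 6^2 + 1. Bump = 50. G_2 = 49.
G_2 = 49. HB_7(49) = 7^2. Bump = 64. G_3 = 63.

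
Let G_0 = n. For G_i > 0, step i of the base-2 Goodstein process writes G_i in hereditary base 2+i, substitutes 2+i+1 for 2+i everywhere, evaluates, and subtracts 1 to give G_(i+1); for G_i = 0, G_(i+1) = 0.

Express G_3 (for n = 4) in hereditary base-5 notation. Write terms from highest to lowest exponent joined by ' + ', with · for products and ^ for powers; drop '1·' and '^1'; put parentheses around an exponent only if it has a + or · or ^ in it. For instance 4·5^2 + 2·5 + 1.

base 2: 4 = 2^2; at 3: 3^3 = 27; next = 26
base 3: 26 = 2·3^2 + 2·3 + 2; at 4: 2·4^2 + 2·4 + 2 = 42; next = 41
base 4: 41 = 2·4^2 + 2·4 + 1; at 5: 2·5^2 + 2·5 + 1 = 61; next = 60
base 5: 60 = 2·5^2 + 2·5; at 6: 2·6^2 + 2·6 = 84; next = 83

2·5^2 + 2·5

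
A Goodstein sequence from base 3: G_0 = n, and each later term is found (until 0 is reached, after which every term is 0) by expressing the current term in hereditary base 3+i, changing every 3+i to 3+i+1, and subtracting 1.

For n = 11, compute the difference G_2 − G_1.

8

G_0=11  [base 3] 3^2 + 2  →[3↦4]→  4^2 + 2 = 18  −1 ⇒ G_1=17
G_1=17  [base 4] 4^2 + 1  →[4↦5]→  5^2 + 1 = 26  −1 ⇒ G_2=25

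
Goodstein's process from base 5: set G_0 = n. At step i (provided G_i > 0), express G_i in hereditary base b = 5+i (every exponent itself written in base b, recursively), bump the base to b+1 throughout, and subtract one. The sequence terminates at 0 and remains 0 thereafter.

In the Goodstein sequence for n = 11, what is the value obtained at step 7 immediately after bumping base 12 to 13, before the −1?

14

step 0: 11 = 2·5 + 1; sub 6 for 5: 2·6 + 1; = 13; G_1 = 13−1 = 12
step 1: 12 = 2·6; sub 7 for 6: 2·7; = 14; G_2 = 14−1 = 13
step 2: 13 = 7 + 6; sub 8 for 7: 8 + 6; = 14; G_3 = 14−1 = 13
step 3: 13 = 8 + 5; sub 9 for 8: 9 + 5; = 14; G_4 = 14−1 = 13
step 4: 13 = 9 + 4; sub 10 for 9: 10 + 4; = 14; G_5 = 14−1 = 13
step 5: 13 = 10 + 3; sub 11 for 10: 11 + 3; = 14; G_6 = 14−1 = 13
step 6: 13 = 11 + 2; sub 12 for 11: 12 + 2; = 14; G_7 = 14−1 = 13
step 7: 13 = 12 + 1; sub 13 for 12: 13 + 1; = 14; G_8 = 14−1 = 13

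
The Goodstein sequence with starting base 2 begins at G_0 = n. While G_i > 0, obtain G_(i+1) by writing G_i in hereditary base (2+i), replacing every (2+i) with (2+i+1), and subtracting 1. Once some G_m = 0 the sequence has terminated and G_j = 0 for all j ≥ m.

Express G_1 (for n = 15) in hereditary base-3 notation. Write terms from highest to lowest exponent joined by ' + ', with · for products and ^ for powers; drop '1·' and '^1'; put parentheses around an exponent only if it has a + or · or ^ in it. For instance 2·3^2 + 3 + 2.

15 —HB2→ 2^(2 + 1) + 2^2 + 2 + 1 —bump→ 3^(3 + 1) + 3^3 + 3 + 1 = 112 —(−1)→ 111
111 —HB3→ 3^(3 + 1) + 3^3 + 3 —bump→ 4^(4 + 1) + 4^4 + 4 = 1284 —(−1)→ 1283

3^(3 + 1) + 3^3 + 3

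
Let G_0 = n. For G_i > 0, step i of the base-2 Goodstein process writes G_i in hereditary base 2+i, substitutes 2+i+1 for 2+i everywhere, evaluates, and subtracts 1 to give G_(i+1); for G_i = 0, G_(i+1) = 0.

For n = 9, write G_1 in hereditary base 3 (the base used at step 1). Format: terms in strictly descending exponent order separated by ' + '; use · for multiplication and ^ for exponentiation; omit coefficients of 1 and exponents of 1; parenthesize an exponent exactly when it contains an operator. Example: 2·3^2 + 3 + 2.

3^(3 + 1)

G_0 = 9. HB_2(9) = 2^(2 + 1) + 1. Bump = 82. G_1 = 81.
G_1 = 81. HB_3(81) = 3^(3 + 1). Bump = 1024. G_2 = 1023.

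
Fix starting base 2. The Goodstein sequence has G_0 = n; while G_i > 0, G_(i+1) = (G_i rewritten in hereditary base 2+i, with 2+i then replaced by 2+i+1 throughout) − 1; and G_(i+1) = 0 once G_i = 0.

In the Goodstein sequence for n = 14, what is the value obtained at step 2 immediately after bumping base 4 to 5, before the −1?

18751

[0] 14 ≡ 2^(2 + 1) + 2^2 + 2 (base 2). Lift 3: 111. −1: 110.
[1] 110 ≡ 3^(3 + 1) + 3^3 + 2 (base 3). Lift 4: 1282. −1: 1281.
[2] 1281 ≡ 4^(4 + 1) + 4^4 + 1 (base 4). Lift 5: 18751. −1: 18750.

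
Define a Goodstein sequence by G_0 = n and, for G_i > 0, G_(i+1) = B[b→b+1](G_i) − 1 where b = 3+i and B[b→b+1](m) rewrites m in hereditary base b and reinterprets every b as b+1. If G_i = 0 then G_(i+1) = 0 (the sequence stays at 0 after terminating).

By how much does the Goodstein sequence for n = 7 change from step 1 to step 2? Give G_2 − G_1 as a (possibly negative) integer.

i=0: 7 = 2·3 + 1 (b=3); 3→4: 2·4 + 1 = 9; 9−1 = 8
i=1: 8 = 2·4 (b=4); 4→5: 2·5 = 10; 10−1 = 9

1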